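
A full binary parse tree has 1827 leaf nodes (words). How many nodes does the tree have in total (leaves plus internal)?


Leaf nodes (terminals): 1827
Internal nodes = n - 1 = 1827 - 1 = 1826
Total = leaves + internal = 1827 + 1826 = 3653

3653


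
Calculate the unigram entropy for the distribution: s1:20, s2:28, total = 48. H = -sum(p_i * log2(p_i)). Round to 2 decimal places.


Computing entropy H = -sum(p_i * log2(p_i)):
  s1: p = 20/48 = 0.4167, -p*log2(p) = 0.5263
  s2: p = 28/48 = 0.5833, -p*log2(p) = 0.4536
H = sum of terms = 0.9799
Rounded to 2 decimals: 0.98

0.98


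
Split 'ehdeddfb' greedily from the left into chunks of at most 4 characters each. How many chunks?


'ehdeddfb' has 8 characters.
Chunking with max size 4:
  Chunk 1: 'ehde' (positions 0-3)
  Chunk 2: 'ddfb' (positions 4-7)
Total chunks: ceil(8 / 4) = 2

2


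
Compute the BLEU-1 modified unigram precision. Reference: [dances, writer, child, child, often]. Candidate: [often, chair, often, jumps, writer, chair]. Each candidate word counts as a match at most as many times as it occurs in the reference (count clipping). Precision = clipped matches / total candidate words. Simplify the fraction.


Reference word counts: {'child': 2, 'dances': 1, 'often': 1, 'writer': 1}
Checking each candidate word (with clipping):
  'often' -> in reference (ref count 1, used 1/1) -> match (matches: 1)
  'chair' -> not in reference -> no match (matches: 1)
  'often' -> ref count 1 already used up (1/1) -> clipped, no match (matches: 1)
  'jumps' -> not in reference -> no match (matches: 1)
  'writer' -> in reference (ref count 1, used 1/1) -> match (matches: 2)
  'chair' -> not in reference -> no match (matches: 2)
Clipped matches: 2, Candidate length: 6
Precision = 2/6 = 1/3

1/3


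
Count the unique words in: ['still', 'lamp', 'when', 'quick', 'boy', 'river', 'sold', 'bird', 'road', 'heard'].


Listing all tokens and tracking unique types:
  Token 1: 'still' -> NEW (unique so far: 1)
  Token 2: 'lamp' -> NEW (unique so far: 2)
  Token 3: 'when' -> NEW (unique so far: 3)
  Token 4: 'quick' -> NEW (unique so far: 4)
  Token 5: 'boy' -> NEW (unique so far: 5)
  Token 6: 'river' -> NEW (unique so far: 6)
  Token 7: 'sold' -> NEW (unique so far: 7)
  Token 8: 'bird' -> NEW (unique so far: 8)
  Token 9: 'road' -> NEW (unique so far: 9)
  Token 10: 'heard' -> NEW (unique so far: 10)
Unique types: ('bird', 'boy', 'heard', 'lamp', 'quick', 'river', 'road', 'sold', 'still', 'when')
Vocabulary size: 10

10


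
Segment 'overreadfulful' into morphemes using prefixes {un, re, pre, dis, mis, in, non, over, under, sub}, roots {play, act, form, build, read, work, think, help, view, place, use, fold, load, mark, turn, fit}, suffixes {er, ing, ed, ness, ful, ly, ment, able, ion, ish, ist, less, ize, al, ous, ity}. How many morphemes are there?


Segmenting 'overreadfulful' against the inventory:
  'over' -> prefix (morpheme 1)
  'read' -> root (morpheme 2)
  'ful' -> suffix (morpheme 3)
  'ful' -> suffix (morpheme 4)
Total morphemes: 4

4


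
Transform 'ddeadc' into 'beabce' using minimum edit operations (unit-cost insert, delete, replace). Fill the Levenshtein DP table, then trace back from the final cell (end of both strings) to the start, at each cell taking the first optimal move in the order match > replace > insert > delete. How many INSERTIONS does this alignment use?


Edit distance = 4. Backtracking from cell (6, 6) with preference match > replace > insert > delete,
then listing the resulting alignment 'ddeadc' -> 'beabce' left to right:
  Step 1: delete 'd'
  Step 2: replace d->b
  Step 3: keep 'e'
  Step 4: keep 'a'
  Step 5: replace d->b
  Step 6: keep 'c'
  Step 7: insert 'e' [insertion #1]
Total insertions: 1

1


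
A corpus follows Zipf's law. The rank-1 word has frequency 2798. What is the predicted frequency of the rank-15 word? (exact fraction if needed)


Zipf's law: freq(rank) = f1 / rank
f1 = 2798, rank = 15
freq = 2798 / 15
GCD(2798, 15) = 1
Simplified: 2798/15

2798/15


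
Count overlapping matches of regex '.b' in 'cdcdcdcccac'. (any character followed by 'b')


Pattern: .b means any character followed by 'b'.
Scanning 'cdcdcdcccac' position-by-position:
  Pos 0: window 'cd' -> no
  Pos 1: window 'dc' -> no
  Pos 2: window 'cd' -> no
  Pos 3: window 'dc' -> no
  Pos 4: window 'cd' -> no
  Pos 5: window 'dc' -> no
  Pos 6: window 'cc' -> no
  Pos 7: window 'cc' -> no
  Pos 8: window 'ca' -> no
  Pos 9: window 'ac' -> no
  Pos 10: window 'c' -> no
Total matches: 0

0


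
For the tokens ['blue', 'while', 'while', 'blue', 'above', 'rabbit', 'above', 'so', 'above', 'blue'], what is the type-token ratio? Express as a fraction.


Tokens: 10
Unique types: ('above', 'blue', 'rabbit', 'so', 'while') = 5
TTR = 5/10
Simplify: divide both by 5 -> 1/2
TTR = 1/2

1/2


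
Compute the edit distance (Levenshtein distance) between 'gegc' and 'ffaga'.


Building DP table for s1='gegc' (len 4) and s2='ffaga' (len 5):
       f  f  a  g  a
    0  1  2  3  4  5
  g 1  1  2  3  3  4
  e 2  2  2  3  4  4
  g 3  3  3  3  3  4
  c 4  4  4  4  4  4
Edit distance = dp[4][5] = 4

4


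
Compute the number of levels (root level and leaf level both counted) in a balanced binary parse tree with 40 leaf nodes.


In a balanced binary tree with n leaves the deepest leaf is ceil(log2(n)) edges below the root,
so counting node levels inclusive of root and leaves gives ceil(log2(n)) + 1 levels.
log2(40) = 5.3219
ceil(5.3219) = 6
levels = 6 + 1 = 7

7


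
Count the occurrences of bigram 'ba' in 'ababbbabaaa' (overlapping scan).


Scanning 'ababbbabaaa' for bigram 'ba':
  Position 0: 'ab' -> no
  Position 1: 'ba' -> MATCH
  Position 2: 'ab' -> no
  Position 3: 'bb' -> no
  Position 4: 'bb' -> no
  Position 5: 'ba' -> MATCH
  Position 6: 'ab' -> no
  Position 7: 'ba' -> MATCH
  Position 8: 'aa' -> no
  Position 9: 'aa' -> no
Total matches: 3

3


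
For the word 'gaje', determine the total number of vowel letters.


Scanning each character of 'gaje':
  Position 1: 'g' -> consonant (running count: 0)
  Position 2: 'a' -> vowel (running count: 1)
  Position 3: 'j' -> consonant (running count: 1)
  Position 4: 'e' -> vowel (running count: 2)
Total vowels: 2

2


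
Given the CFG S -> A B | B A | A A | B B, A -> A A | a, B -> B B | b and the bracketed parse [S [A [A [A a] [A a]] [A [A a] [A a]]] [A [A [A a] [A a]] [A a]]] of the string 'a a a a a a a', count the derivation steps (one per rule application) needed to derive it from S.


Every bracketed nonterminal node [X ...] in the tree is produced by exactly one rule application.
Reading the tree off as a leftmost derivation:
  Step 1: S  =>  A A   (applied S -> A A)
  Step 2: A A  =>  A A A   (applied A -> A A)
  Step 3: A A A  =>  A A A A   (applied A -> A A)
  Step 4: A A A A  =>  a A A A   (applied A -> a)
  Step 5: a A A A  =>  a a A A   (applied A -> a)
  Step 6: a a A A  =>  a a A A A   (applied A -> A A)
  Step 7: a a A A A  =>  a a a A A   (applied A -> a)
  Step 8: a a a A A  =>  a a a a A   (applied A -> a)
  Step 9: a a a a A  =>  a a a a A A   (applied A -> A A)
  Step 10: a a a a A A  =>  a a a a A A A   (applied A -> A A)
  Step 11: a a a a A A A  =>  a a a a a A A   (applied A -> a)
  Step 12: a a a a a A A  =>  a a a a a a A   (applied A -> a)
  Step 13: a a a a a a A  =>  a a a a a a a   (applied A -> a)
Final yield: a a a a a a a
Total rewrite steps: 13

13


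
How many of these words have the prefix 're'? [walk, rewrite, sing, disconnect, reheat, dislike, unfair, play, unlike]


Checking each word for prefix 're':
  'walk' -> no (count: 0)
  'rewrite' -> YES, starts with 're' (count: 1)
  'sing' -> no (count: 1)
  'disconnect' -> no (count: 1)
  'reheat' -> YES, starts with 're' (count: 2)
  'dislike' -> no (count: 2)
  'unfair' -> no (count: 2)
  'play' -> no (count: 2)
  'unlike' -> no (count: 2)
Total with prefix 're': 2

2


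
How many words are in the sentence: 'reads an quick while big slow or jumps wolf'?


Counting words by splitting on spaces:
  Word 1: 'reads'
  Word 2: 'an'
  Word 3: 'quick'
  Word 4: 'while'
  Word 5: 'big'
  Word 6: 'slow'
  Word 7: 'or'
  Word 8: 'jumps'
  Word 9: 'wolf'
Total words: 9

9


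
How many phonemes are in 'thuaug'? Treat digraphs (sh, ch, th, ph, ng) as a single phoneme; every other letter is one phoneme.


Parsing 'thuaug' greedily, digraphs first:
  'th' -> digraph (1 consonant phoneme) (phonemes so far: 1)
  'u' -> vowel phoneme (phonemes so far: 2)
  'a' -> vowel phoneme (phonemes so far: 3)
  'u' -> vowel phoneme (phonemes so far: 4)
  'g' -> consonant phoneme (phonemes so far: 5)
Total phonemes: 5

5


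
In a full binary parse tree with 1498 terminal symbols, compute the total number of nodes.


Leaf nodes (terminals): 1498
Internal nodes = n - 1 = 1498 - 1 = 1497
Total = leaves + internal = 1498 + 1497 = 2995

2995


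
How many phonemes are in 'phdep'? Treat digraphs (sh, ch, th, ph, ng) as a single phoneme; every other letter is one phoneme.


Parsing 'phdep' greedily, digraphs first:
  'ph' -> digraph (1 consonant phoneme) (phonemes so far: 1)
  'd' -> consonant phoneme (phonemes so far: 2)
  'e' -> vowel phoneme (phonemes so far: 3)
  'p' -> consonant phoneme (phonemes so far: 4)
Total phonemes: 4

4


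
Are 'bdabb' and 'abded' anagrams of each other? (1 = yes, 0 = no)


Sort characters of 'bdabb': 'abbbd'
Sort characters of 'abded': 'abdde'
Sorted forms differ -> they are NOT anagrams
Result: 0

0


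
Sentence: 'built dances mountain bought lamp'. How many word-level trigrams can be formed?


Word trigrams from [5] words:
  Trigram 1: (built dances mountain)
  Trigram 2: (dances mountain bought)
  Trigram 3: (mountain bought lamp)
Total word trigrams: 5 - 2 = 3

3


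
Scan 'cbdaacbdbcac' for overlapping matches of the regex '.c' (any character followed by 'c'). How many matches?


Pattern: .c means any character followed by 'c'.
Scanning 'cbdaacbdbcac' position-by-position:
  Pos 0: window 'cb' -> no
  Pos 1: window 'bd' -> no
  Pos 2: window 'da' -> no
  Pos 3: window 'aa' -> no
  Pos 4: window 'ac' -> MATCH
  Pos 5: window 'cb' -> no
  Pos 6: window 'bd' -> no
  Pos 7: window 'db' -> no
  Pos 8: window 'bc' -> MATCH
  Pos 9: window 'ca' -> no
  Pos 10: window 'ac' -> MATCH
  Pos 11: window 'c' -> no
Total matches: 3

3


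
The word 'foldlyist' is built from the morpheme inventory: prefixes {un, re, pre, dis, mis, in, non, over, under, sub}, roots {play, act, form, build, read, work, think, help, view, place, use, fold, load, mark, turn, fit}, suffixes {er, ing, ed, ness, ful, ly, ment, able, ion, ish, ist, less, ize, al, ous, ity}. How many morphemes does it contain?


Segmenting 'foldlyist' against the inventory:
  'fold' -> root (morpheme 1)
  'ly' -> suffix (morpheme 2)
  'ist' -> suffix (morpheme 3)
Total morphemes: 3

3


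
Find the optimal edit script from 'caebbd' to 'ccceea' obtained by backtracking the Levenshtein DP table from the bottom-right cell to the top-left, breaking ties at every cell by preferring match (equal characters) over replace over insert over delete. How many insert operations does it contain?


Edit distance = 5. Backtracking from cell (6, 6) with preference match > replace > insert > delete,
then listing the resulting alignment 'caebbd' -> 'ccceea' left to right:
  Step 1: keep 'c'
  Step 2: replace a->c
  Step 3: replace e->c
  Step 4: replace b->e
  Step 5: replace b->e
  Step 6: replace d->a
Total insertions: 0

0


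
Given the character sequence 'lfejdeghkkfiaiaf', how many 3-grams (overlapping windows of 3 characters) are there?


String 'lfejdeghkkfiaiaf' has length L = 16.
Number of overlapping n-grams = L - n + 1
Substituting: 16 - 3 + 1 = 14

14


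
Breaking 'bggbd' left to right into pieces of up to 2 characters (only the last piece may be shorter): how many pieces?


'bggbd' has 5 characters.
Chunking with max size 2:
  Chunk 1: 'bg' (positions 0-1)
  Chunk 2: 'gb' (positions 2-3)
  Chunk 3: 'd' (positions 4-4)
Total chunks: ceil(5 / 2) = 3

3


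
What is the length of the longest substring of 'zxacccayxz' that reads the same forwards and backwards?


Scanning 'zxacccayxz' for palindromic substrings.
Substring at positions 2-6: 'accca'.
Check: reverse('accca') = 'accca' -> palindrome confirmed.
Neighbouring characters ('x' / 'y') break symmetry, so it cannot extend further.
No longer palindromic substring exists; longest length = 5

5


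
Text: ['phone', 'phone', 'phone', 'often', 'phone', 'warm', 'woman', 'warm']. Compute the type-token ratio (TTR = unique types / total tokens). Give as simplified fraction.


Tokens: 8
Unique types: ('often', 'phone', 'warm', 'woman') = 4
TTR = 4/8
Simplify: divide both by 4 -> 1/2
TTR = 1/2

1/2


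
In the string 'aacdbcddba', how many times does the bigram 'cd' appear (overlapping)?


Scanning 'aacdbcddba' for bigram 'cd':
  Position 0: 'aa' -> no
  Position 1: 'ac' -> no
  Position 2: 'cd' -> MATCH
  Position 3: 'db' -> no
  Position 4: 'bc' -> no
  Position 5: 'cd' -> MATCH
  Position 6: 'dd' -> no
  Position 7: 'db' -> no
  Position 8: 'ba' -> no
Total matches: 2

2


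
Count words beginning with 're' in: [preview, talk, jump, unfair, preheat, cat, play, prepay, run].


Checking each word for prefix 're':
  'preview' -> no (count: 0)
  'talk' -> no (count: 0)
  'jump' -> no (count: 0)
  'unfair' -> no (count: 0)
  'preheat' -> no (count: 0)
  'cat' -> no (count: 0)
  'play' -> no (count: 0)
  'prepay' -> no (count: 0)
  'run' -> no (count: 0)
Total with prefix 're': 0

0


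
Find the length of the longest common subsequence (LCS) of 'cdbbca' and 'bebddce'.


DP table for LCS of 'cdbbca' and 'bebddce':
       b  e  b  d  d  c  e
    0  0  0  0  0  0  0  0
  c 0  0  0  0  0  0  1  1
  d 0  0  0  0  1  1  1  1
  b 0  1  1  1  1  1  1  1
  b 0  1  1  2  2  2  2  2
  c 0  1  1  2  2  2  3  3
  a 0  1  1  2  2  2  3  3
LCS: 'bbc'
LCS length = 3

3


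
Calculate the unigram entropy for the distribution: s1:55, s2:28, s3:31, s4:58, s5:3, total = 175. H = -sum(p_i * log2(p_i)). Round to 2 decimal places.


Computing entropy H = -sum(p_i * log2(p_i)):
  s1: p = 55/175 = 0.3143, -p*log2(p) = 0.5248
  s2: p = 28/175 = 0.1600, -p*log2(p) = 0.4230
  s3: p = 31/175 = 0.1771, -p*log2(p) = 0.4423
  s4: p = 58/175 = 0.3314, -p*log2(p) = 0.5280
  s5: p = 3/175 = 0.0171, -p*log2(p) = 0.1006
H = sum of terms = 2.0187
Rounded to 2 decimals: 2.02

2.02


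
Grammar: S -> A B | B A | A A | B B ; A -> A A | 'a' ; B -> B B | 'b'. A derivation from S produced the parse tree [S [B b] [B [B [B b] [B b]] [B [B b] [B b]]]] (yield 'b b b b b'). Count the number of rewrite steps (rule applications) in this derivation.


Every bracketed nonterminal node [X ...] in the tree is produced by exactly one rule application.
Reading the tree off as a leftmost derivation:
  Step 1: S  =>  B B   (applied S -> B B)
  Step 2: B B  =>  b B   (applied B -> b)
  Step 3: b B  =>  b B B   (applied B -> B B)
  Step 4: b B B  =>  b B B B   (applied B -> B B)
  Step 5: b B B B  =>  b b B B   (applied B -> b)
  Step 6: b b B B  =>  b b b B   (applied B -> b)
  Step 7: b b b B  =>  b b b B B   (applied B -> B B)
  Step 8: b b b B B  =>  b b b b B   (applied B -> b)
  Step 9: b b b b B  =>  b b b b b   (applied B -> b)
Final yield: b b b b b
Total rewrite steps: 9

9


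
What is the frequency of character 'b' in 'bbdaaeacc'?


Scanning 'bbdaaeacc' for 'b':
  Position 0: 'b' -> MATCH (count: 1)
  Position 1: 'b' -> MATCH (count: 2)
Total occurrences of 'b': 2

2


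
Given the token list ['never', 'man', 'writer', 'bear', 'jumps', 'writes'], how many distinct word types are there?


Listing all tokens and tracking unique types:
  Token 1: 'never' -> NEW (unique so far: 1)
  Token 2: 'man' -> NEW (unique so far: 2)
  Token 3: 'writer' -> NEW (unique so far: 3)
  Token 4: 'bear' -> NEW (unique so far: 4)
  Token 5: 'jumps' -> NEW (unique so far: 5)
  Token 6: 'writes' -> NEW (unique so far: 6)
Unique types: ('bear', 'jumps', 'man', 'never', 'writer', 'writes')
Vocabulary size: 6

6


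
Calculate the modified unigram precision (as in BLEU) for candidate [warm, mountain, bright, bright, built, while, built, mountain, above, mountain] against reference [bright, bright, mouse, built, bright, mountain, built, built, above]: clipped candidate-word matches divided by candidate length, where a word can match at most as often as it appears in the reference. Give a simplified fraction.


Reference word counts: {'above': 1, 'bright': 3, 'built': 3, 'mountain': 1, 'mouse': 1}
Checking each candidate word (with clipping):
  'warm' -> not in reference -> no match (matches: 0)
  'mountain' -> in reference (ref count 1, used 1/1) -> match (matches: 1)
  'bright' -> in reference (ref count 3, used 1/3) -> match (matches: 2)
  'bright' -> in reference (ref count 3, used 2/3) -> match (matches: 3)
  'built' -> in reference (ref count 3, used 1/3) -> match (matches: 4)
  'while' -> not in reference -> no match (matches: 4)
  'built' -> in reference (ref count 3, used 2/3) -> match (matches: 5)
  'mountain' -> ref count 1 already used up (1/1) -> clipped, no match (matches: 5)
  'above' -> in reference (ref count 1, used 1/1) -> match (matches: 6)
  'mountain' -> ref count 1 already used up (1/1) -> clipped, no match (matches: 6)
Clipped matches: 6, Candidate length: 10
Precision = 6/10 = 3/5

3/5


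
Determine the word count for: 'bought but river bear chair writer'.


Counting words by splitting on spaces:
  Word 1: 'bought'
  Word 2: 'but'
  Word 3: 'river'
  Word 4: 'bear'
  Word 5: 'chair'
  Word 6: 'writer'
Total words: 6

6


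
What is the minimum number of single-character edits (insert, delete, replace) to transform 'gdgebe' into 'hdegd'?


Building DP table for s1='gdgebe' (len 6) and s2='hdegd' (len 5):
       h  d  e  g  d
    0  1  2  3  4  5
  g 1  1  2  3  3  4
  d 2  2  1  2  3  3
  g 3  3  2  2  2  3
  e 4  4  3  2  3  3
  b 5  5  4  3  3  4
  e 6  6  5  4  4  4
Edit distance = dp[6][5] = 4

4


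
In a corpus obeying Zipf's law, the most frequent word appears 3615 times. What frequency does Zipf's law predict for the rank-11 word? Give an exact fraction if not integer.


Zipf's law: freq(rank) = f1 / rank
f1 = 3615, rank = 11
freq = 3615 / 11
GCD(3615, 11) = 1
Simplified: 3615/11

3615/11


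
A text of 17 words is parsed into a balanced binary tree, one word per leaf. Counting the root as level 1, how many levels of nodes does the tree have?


In a balanced binary tree with n leaves the deepest leaf is ceil(log2(n)) edges below the root,
so counting node levels inclusive of root and leaves gives ceil(log2(n)) + 1 levels.
log2(17) = 4.0875
ceil(4.0875) = 5
levels = 5 + 1 = 6

6


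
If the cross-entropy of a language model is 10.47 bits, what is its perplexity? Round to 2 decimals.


Perplexity formula: PP = 2^H
H = 10.47
PP = 2^10.47
Decompose: 2^10.47 = 2^10 * 2^0.47
2^10 = 1024, 2^0.47 ~ 1.3851095
PP ~ 1024 * 1.3851095 = 1418.3521280
Rounded to 2 decimals: 1418.35

1418.35


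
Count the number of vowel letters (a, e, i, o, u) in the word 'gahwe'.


Scanning each character of 'gahwe':
  Position 1: 'g' -> consonant (running count: 0)
  Position 2: 'a' -> vowel (running count: 1)
  Position 3: 'h' -> consonant (running count: 1)
  Position 4: 'w' -> consonant (running count: 1)
  Position 5: 'e' -> vowel (running count: 2)
Total vowels: 2

2


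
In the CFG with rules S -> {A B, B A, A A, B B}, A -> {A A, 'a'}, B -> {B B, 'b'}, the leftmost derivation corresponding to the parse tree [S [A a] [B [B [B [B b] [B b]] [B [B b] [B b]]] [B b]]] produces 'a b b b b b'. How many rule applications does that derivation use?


Every bracketed nonterminal node [X ...] in the tree is produced by exactly one rule application.
Reading the tree off as a leftmost derivation:
  Step 1: S  =>  A B   (applied S -> A B)
  Step 2: A B  =>  a B   (applied A -> a)
  Step 3: a B  =>  a B B   (applied B -> B B)
  Step 4: a B B  =>  a B B B   (applied B -> B B)
  Step 5: a B B B  =>  a B B B B   (applied B -> B B)
  Step 6: a B B B B  =>  a b B B B   (applied B -> b)
  Step 7: a b B B B  =>  a b b B B   (applied B -> b)
  Step 8: a b b B B  =>  a b b B B B   (applied B -> B B)
  Step 9: a b b B B B  =>  a b b b B B   (applied B -> b)
  Step 10: a b b b B B  =>  a b b b b B   (applied B -> b)
  Step 11: a b b b b B  =>  a b b b b b   (applied B -> b)
Final yield: a b b b b b
Total rewrite steps: 11

11


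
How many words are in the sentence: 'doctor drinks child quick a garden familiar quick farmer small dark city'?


Counting words by splitting on spaces:
  Word 1: 'doctor'
  Word 2: 'drinks'
  Word 3: 'child'
  Word 4: 'quick'
  Word 5: 'a'
  Word 6: 'garden'
  Word 7: 'familiar'
  Word 8: 'quick'
  Word 9: 'farmer'
  Word 10: 'small'
  Word 11: 'dark'
  Word 12: 'city'
Total words: 12

12


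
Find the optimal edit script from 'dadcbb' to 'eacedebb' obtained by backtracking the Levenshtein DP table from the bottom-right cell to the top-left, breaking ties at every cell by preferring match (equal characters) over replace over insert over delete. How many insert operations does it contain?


Edit distance = 4. Backtracking from cell (6, 8) with preference match > replace > insert > delete,
then listing the resulting alignment 'dadcbb' -> 'eacedebb' left to right:
  Step 1: replace d->e
  Step 2: keep 'a'
  Step 3: insert 'c' [insertion #1]
  Step 4: insert 'e' [insertion #2]
  Step 5: keep 'd'
  Step 6: replace c->e
  Step 7: keep 'b'
  Step 8: keep 'b'
Total insertions: 2

2


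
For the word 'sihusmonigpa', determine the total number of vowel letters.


Scanning each character of 'sihusmonigpa':
  Position 1: 's' -> consonant (running count: 0)
  Position 2: 'i' -> vowel (running count: 1)
  Position 3: 'h' -> consonant (running count: 1)
  Position 4: 'u' -> vowel (running count: 2)
  Position 5: 's' -> consonant (running count: 2)
  Position 6: 'm' -> consonant (running count: 2)
  Position 7: 'o' -> vowel (running count: 3)
  Position 8: 'n' -> consonant (running count: 3)
  Position 9: 'i' -> vowel (running count: 4)
  Position 10: 'g' -> consonant (running count: 4)
  Position 11: 'p' -> consonant (running count: 4)
  Position 12: 'a' -> vowel (running count: 5)
Total vowels: 5

5


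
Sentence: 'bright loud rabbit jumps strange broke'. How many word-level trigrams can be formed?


Word trigrams from [6] words:
  Trigram 1: (bright loud rabbit)
  Trigram 2: (loud rabbit jumps)
  Trigram 3: (rabbit jumps strange)
  Trigram 4: (jumps strange broke)
Total word trigrams: 6 - 2 = 4

4


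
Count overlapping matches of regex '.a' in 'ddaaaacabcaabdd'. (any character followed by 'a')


Pattern: .a means any character followed by 'a'.
Scanning 'ddaaaacabcaabdd' position-by-position:
  Pos 0: window 'dd' -> no
  Pos 1: window 'da' -> MATCH
  Pos 2: window 'aa' -> MATCH
  Pos 3: window 'aa' -> MATCH
  Pos 4: window 'aa' -> MATCH
  Pos 5: window 'ac' -> no
  Pos 6: window 'ca' -> MATCH
  Pos 7: window 'ab' -> no
  Pos 8: window 'bc' -> no
  Pos 9: window 'ca' -> MATCH
  Pos 10: window 'aa' -> MATCH
  Pos 11: window 'ab' -> no
  Pos 12: window 'bd' -> no
  Pos 13: window 'dd' -> no
  Pos 14: window 'd' -> no
Total matches: 7

7


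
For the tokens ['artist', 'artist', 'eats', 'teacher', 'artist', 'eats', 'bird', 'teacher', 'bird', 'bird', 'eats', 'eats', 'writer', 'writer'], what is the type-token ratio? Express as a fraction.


Tokens: 14
Unique types: ('artist', 'bird', 'eats', 'teacher', 'writer') = 5
TTR = 5/14
Already in lowest terms.

5/14


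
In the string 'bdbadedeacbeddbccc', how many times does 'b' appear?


Scanning 'bdbadedeacbeddbccc' for 'b':
  Position 0: 'b' -> MATCH (count: 1)
  Position 2: 'b' -> MATCH (count: 2)
  Position 10: 'b' -> MATCH (count: 3)
  Position 14: 'b' -> MATCH (count: 4)
Total occurrences of 'b': 4

4


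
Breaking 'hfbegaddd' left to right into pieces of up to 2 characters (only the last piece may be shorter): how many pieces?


'hfbegaddd' has 9 characters.
Chunking with max size 2:
  Chunk 1: 'hf' (positions 0-1)
  Chunk 2: 'be' (positions 2-3)
  Chunk 3: 'ga' (positions 4-5)
  Chunk 4: 'dd' (positions 6-7)
  Chunk 5: 'd' (positions 8-8)
Total chunks: ceil(9 / 2) = 5

5


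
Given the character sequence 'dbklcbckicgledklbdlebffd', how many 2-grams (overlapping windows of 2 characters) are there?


String 'dbklcbckicgledklbdlebffd' has length L = 24.
Number of overlapping n-grams = L - n + 1
Substituting: 24 - 2 + 1 = 23

23


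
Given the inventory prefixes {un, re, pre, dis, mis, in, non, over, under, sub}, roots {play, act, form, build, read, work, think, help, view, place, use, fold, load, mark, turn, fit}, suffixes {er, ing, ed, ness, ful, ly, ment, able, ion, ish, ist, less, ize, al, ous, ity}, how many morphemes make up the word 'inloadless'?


Segmenting 'inloadless' against the inventory:
  'in' -> prefix (morpheme 1)
  'load' -> root (morpheme 2)
  'less' -> suffix (morpheme 3)
Total morphemes: 3

3


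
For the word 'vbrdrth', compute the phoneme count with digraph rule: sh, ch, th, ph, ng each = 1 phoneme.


Parsing 'vbrdrth' greedily, digraphs first:
  'v' -> consonant phoneme (phonemes so far: 1)
  'b' -> consonant phoneme (phonemes so far: 2)
  'r' -> consonant phoneme (phonemes so far: 3)
  'd' -> consonant phoneme (phonemes so far: 4)
  'r' -> consonant phoneme (phonemes so far: 5)
  'th' -> digraph (1 consonant phoneme) (phonemes so far: 6)
Total phonemes: 6

6


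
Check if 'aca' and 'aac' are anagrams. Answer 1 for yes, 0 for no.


Sort characters of 'aca': 'aac'
Sort characters of 'aac': 'aac'
Sorted forms match -> they ARE anagrams
Result: 1

1


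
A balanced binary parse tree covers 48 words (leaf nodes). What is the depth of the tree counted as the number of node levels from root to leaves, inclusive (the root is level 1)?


In a balanced binary tree with n leaves the deepest leaf is ceil(log2(n)) edges below the root,
so counting node levels inclusive of root and leaves gives ceil(log2(n)) + 1 levels.
log2(48) = 5.5850
ceil(5.5850) = 6
levels = 6 + 1 = 7

7


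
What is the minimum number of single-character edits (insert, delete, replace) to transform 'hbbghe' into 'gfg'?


Building DP table for s1='hbbghe' (len 6) and s2='gfg' (len 3):
       g  f  g
    0  1  2  3
  h 1  1  2  3
  b 2  2  2  3
  b 3  3  3  3
  g 4  3  4  3
  h 5  4  4  4
  e 6  5  5  5
Edit distance = dp[6][3] = 5

5


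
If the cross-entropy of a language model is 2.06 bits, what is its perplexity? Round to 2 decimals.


Perplexity formula: PP = 2^H
H = 2.06
PP = 2^2.06
Decompose: 2^2.06 = 2^2 * 2^0.06
2^2 = 4, 2^0.06 ~ 1.0424658
PP ~ 4 * 1.0424658 = 4.1698632
Rounded to 2 decimals: 4.17

4.17


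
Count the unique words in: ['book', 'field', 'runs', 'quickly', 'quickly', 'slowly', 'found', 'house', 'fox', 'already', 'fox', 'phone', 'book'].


Listing all tokens and tracking unique types:
  Token 1: 'book' -> NEW (unique so far: 1)
  Token 2: 'field' -> NEW (unique so far: 2)
  Token 3: 'runs' -> NEW (unique so far: 3)
  Token 4: 'quickly' -> NEW (unique so far: 4)
  Token 5: 'quickly' -> duplicate (unique so far: 4)
  Token 6: 'slowly' -> NEW (unique so far: 5)
  Token 7: 'found' -> NEW (unique so far: 6)
  Token 8: 'house' -> NEW (unique so far: 7)
  Token 9: 'fox' -> NEW (unique so far: 8)
  Token 10: 'already' -> NEW (unique so far: 9)
  Token 11: 'fox' -> duplicate (unique so far: 9)
  Token 12: 'phone' -> NEW (unique so far: 10)
  Token 13: 'book' -> duplicate (unique so far: 10)
Unique types: ('already', 'book', 'field', 'found', 'fox', 'house', 'phone', 'quickly', 'runs', 'slowly')
Vocabulary size: 10

10


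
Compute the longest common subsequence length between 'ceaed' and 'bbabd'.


DP table for LCS of 'ceaed' and 'bbabd':
       b  b  a  b  d
    0  0  0  0  0  0
  c 0  0  0  0  0  0
  e 0  0  0  0  0  0
  a 0  0  0  1  1  1
  e 0  0  0  1  1  1
  d 0  0  0  1  1  2
LCS: 'ad'
LCS length = 2

2


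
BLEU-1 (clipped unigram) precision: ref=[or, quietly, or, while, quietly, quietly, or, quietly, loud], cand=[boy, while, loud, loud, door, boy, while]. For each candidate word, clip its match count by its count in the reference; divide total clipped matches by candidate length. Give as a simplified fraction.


Reference word counts: {'loud': 1, 'or': 3, 'quietly': 4, 'while': 1}
Checking each candidate word (with clipping):
  'boy' -> not in reference -> no match (matches: 0)
  'while' -> in reference (ref count 1, used 1/1) -> match (matches: 1)
  'loud' -> in reference (ref count 1, used 1/1) -> match (matches: 2)
  'loud' -> ref count 1 already used up (1/1) -> clipped, no match (matches: 2)
  'door' -> not in reference -> no match (matches: 2)
  'boy' -> not in reference -> no match (matches: 2)
  'while' -> ref count 1 already used up (1/1) -> clipped, no match (matches: 2)
Clipped matches: 2, Candidate length: 7
Precision = 2/7

2/7


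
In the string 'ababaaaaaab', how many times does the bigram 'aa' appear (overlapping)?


Scanning 'ababaaaaaab' for bigram 'aa':
  Position 0: 'ab' -> no
  Position 1: 'ba' -> no
  Position 2: 'ab' -> no
  Position 3: 'ba' -> no
  Position 4: 'aa' -> MATCH
  Position 5: 'aa' -> MATCH
  Position 6: 'aa' -> MATCH
  Position 7: 'aa' -> MATCH
  Position 8: 'aa' -> MATCH
  Position 9: 'ab' -> no
Total matches: 5

5


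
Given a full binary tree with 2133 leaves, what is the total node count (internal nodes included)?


Leaf nodes (terminals): 2133
Internal nodes = n - 1 = 2133 - 1 = 2132
Total = leaves + internal = 2133 + 2132 = 4265

4265


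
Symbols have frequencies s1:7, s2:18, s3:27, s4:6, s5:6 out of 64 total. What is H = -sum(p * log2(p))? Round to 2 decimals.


Computing entropy H = -sum(p_i * log2(p_i)):
  s1: p = 7/64 = 0.1094, -p*log2(p) = 0.3492
  s2: p = 18/64 = 0.2812, -p*log2(p) = 0.5147
  s3: p = 27/64 = 0.4219, -p*log2(p) = 0.5253
  s4: p = 6/64 = 0.0938, -p*log2(p) = 0.3202
  s5: p = 6/64 = 0.0938, -p*log2(p) = 0.3202
H = sum of terms = 2.0296
Rounded to 2 decimals: 2.03

2.03


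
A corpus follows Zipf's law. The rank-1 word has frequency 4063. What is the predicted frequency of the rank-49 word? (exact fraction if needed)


Zipf's law: freq(rank) = f1 / rank
f1 = 4063, rank = 49
freq = 4063 / 49
GCD(4063, 49) = 1
Simplified: 4063/49

4063/49


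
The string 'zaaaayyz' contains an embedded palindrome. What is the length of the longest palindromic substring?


Scanning 'zaaaayyz' for palindromic substrings.
Substring at positions 1-4: 'aaaa'.
Check: reverse('aaaa') = 'aaaa' -> palindrome confirmed.
Neighbouring characters ('z' / 'y') break symmetry, so it cannot extend further.
No longer palindromic substring exists; longest length = 4

4


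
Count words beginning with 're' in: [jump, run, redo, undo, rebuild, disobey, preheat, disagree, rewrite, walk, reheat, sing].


Checking each word for prefix 're':
  'jump' -> no (count: 0)
  'run' -> no (count: 0)
  'redo' -> YES, starts with 're' (count: 1)
  'undo' -> no (count: 1)
  'rebuild' -> YES, starts with 're' (count: 2)
  'disobey' -> no (count: 2)
  'preheat' -> no (count: 2)
  'disagree' -> no (count: 2)
  'rewrite' -> YES, starts with 're' (count: 3)
  'walk' -> no (count: 3)
  'reheat' -> YES, starts with 're' (count: 4)
  'sing' -> no (count: 4)
Total with prefix 're': 4

4


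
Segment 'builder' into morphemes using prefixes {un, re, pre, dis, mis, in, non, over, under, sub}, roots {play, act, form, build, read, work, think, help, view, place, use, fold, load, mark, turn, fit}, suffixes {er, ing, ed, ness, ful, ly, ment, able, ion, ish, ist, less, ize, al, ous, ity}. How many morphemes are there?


Segmenting 'builder' against the inventory:
  'build' -> root (morpheme 1)
  'er' -> suffix (morpheme 2)
Total morphemes: 2

2


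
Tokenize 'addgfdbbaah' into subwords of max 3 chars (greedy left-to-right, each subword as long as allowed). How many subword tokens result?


'addgfdbbaah' has 11 characters.
Chunking with max size 3:
  Chunk 1: 'add' (positions 0-2)
  Chunk 2: 'gfd' (positions 3-5)
  Chunk 3: 'bba' (positions 6-8)
  Chunk 4: 'ah' (positions 9-10)
Total chunks: ceil(11 / 3) = 4

4


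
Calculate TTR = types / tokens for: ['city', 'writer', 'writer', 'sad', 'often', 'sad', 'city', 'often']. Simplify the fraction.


Tokens: 8
Unique types: ('city', 'often', 'sad', 'writer') = 4
TTR = 4/8
Simplify: divide both by 4 -> 1/2
TTR = 1/2

1/2


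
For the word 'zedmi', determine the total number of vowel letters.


Scanning each character of 'zedmi':
  Position 1: 'z' -> consonant (running count: 0)
  Position 2: 'e' -> vowel (running count: 1)
  Position 3: 'd' -> consonant (running count: 1)
  Position 4: 'm' -> consonant (running count: 1)
  Position 5: 'i' -> vowel (running count: 2)
Total vowels: 2

2


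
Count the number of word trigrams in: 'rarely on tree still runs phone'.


Word trigrams from [6] words:
  Trigram 1: (rarely on tree)
  Trigram 2: (on tree still)
  Trigram 3: (tree still runs)
  Trigram 4: (still runs phone)
Total word trigrams: 6 - 2 = 4

4


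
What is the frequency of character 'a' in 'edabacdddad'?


Scanning 'edabacdddad' for 'a':
  Position 2: 'a' -> MATCH (count: 1)
  Position 4: 'a' -> MATCH (count: 2)
  Position 9: 'a' -> MATCH (count: 3)
Total occurrences of 'a': 3

3


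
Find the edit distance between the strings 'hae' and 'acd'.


Building DP table for s1='hae' (len 3) and s2='acd' (len 3):
       a  c  d
    0  1  2  3
  h 1  1  2  3
  a 2  1  2  3
  e 3  2  2  3
Edit distance = dp[3][3] = 3

3


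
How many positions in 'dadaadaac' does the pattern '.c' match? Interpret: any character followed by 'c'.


Pattern: .c means any character followed by 'c'.
Scanning 'dadaadaac' position-by-position:
  Pos 0: window 'da' -> no
  Pos 1: window 'ad' -> no
  Pos 2: window 'da' -> no
  Pos 3: window 'aa' -> no
  Pos 4: window 'ad' -> no
  Pos 5: window 'da' -> no
  Pos 6: window 'aa' -> no
  Pos 7: window 'ac' -> MATCH
  Pos 8: window 'c' -> no
Total matches: 1

1


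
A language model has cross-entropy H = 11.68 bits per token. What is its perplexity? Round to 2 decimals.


Perplexity formula: PP = 2^H
H = 11.68
PP = 2^11.68
Decompose: 2^11.68 = 2^11 * 2^0.68
2^11 = 2048, 2^0.68 ~ 1.6021398
PP ~ 2048 * 1.6021398 = 3281.1823104
Rounded to 2 decimals: 3281.18

3281.18


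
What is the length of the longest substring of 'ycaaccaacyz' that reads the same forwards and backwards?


Scanning 'ycaaccaacyz' for palindromic substrings.
Substring at positions 0-9: 'ycaaccaacy'.
Check: reverse('ycaaccaacy') = 'ycaaccaacy' -> palindrome confirmed.
Neighbouring characters ('-' / 'z') break symmetry, so it cannot extend further.
No longer palindromic substring exists; longest length = 10

10


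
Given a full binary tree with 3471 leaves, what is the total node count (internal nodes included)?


Leaf nodes (terminals): 3471
Internal nodes = n - 1 = 3471 - 1 = 3470
Total = leaves + internal = 3471 + 3470 = 6941

6941


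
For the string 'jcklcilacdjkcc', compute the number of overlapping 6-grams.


String 'jcklcilacdjkcc' has length L = 14.
Number of overlapping n-grams = L - n + 1
Substituting: 14 - 6 + 1 = 9

9


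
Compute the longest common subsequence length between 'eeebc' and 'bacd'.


DP table for LCS of 'eeebc' and 'bacd':
       b  a  c  d
    0  0  0  0  0
  e 0  0  0  0  0
  e 0  0  0  0  0
  e 0  0  0  0  0
  b 0  1  1  1  1
  c 0  1  1  2  2
LCS: 'bc'
LCS length = 2

2


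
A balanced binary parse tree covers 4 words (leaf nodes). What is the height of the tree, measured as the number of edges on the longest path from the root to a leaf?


In a balanced binary tree with n leaves the deepest leaf is ceil(log2(n)) edges below the root.
log2(4) = 2.0000
ceil(2.0000) = 2
height (edges) = 2

2


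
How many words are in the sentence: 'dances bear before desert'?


Counting words by splitting on spaces:
  Word 1: 'dances'
  Word 2: 'bear'
  Word 3: 'before'
  Word 4: 'desert'
Total words: 4

4


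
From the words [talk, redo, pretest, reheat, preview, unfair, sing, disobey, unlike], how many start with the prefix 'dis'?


Checking each word for prefix 'dis':
  'talk' -> no (count: 0)
  'redo' -> no (count: 0)
  'pretest' -> no (count: 0)
  'reheat' -> no (count: 0)
  'preview' -> no (count: 0)
  'unfair' -> no (count: 0)
  'sing' -> no (count: 0)
  'disobey' -> YES, starts with 'dis' (count: 1)
  'unlike' -> no (count: 1)
Total with prefix 'dis': 1

1


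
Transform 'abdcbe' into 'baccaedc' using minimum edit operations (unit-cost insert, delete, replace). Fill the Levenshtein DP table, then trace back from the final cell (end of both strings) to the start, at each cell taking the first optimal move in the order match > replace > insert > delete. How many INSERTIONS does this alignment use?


Edit distance = 6. Backtracking from cell (6, 8) with preference match > replace > insert > delete,
then listing the resulting alignment 'abdcbe' -> 'baccaedc' left to right:
  Step 1: replace a->b
  Step 2: replace b->a
  Step 3: replace d->c
  Step 4: keep 'c'
  Step 5: replace b->a
  Step 6: keep 'e'
  Step 7: insert 'd' [insertion #1]
  Step 8: insert 'c' [insertion #2]
Total insertions: 2

2


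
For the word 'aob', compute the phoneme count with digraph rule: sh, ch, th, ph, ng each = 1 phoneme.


Parsing 'aob' greedily, digraphs first:
  'a' -> vowel phoneme (phonemes so far: 1)
  'o' -> vowel phoneme (phonemes so far: 2)
  'b' -> consonant phoneme (phonemes so far: 3)
Total phonemes: 3

3


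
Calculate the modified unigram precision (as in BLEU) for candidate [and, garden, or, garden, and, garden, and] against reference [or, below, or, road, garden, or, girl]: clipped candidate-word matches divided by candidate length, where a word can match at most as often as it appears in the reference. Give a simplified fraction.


Reference word counts: {'below': 1, 'garden': 1, 'girl': 1, 'or': 3, 'road': 1}
Checking each candidate word (with clipping):
  'and' -> not in reference -> no match (matches: 0)
  'garden' -> in reference (ref count 1, used 1/1) -> match (matches: 1)
  'or' -> in reference (ref count 3, used 1/3) -> match (matches: 2)
  'garden' -> ref count 1 already used up (1/1) -> clipped, no match (matches: 2)
  'and' -> not in reference -> no match (matches: 2)
  'garden' -> ref count 1 already used up (1/1) -> clipped, no match (matches: 2)
  'and' -> not in reference -> no match (matches: 2)
Clipped matches: 2, Candidate length: 7
Precision = 2/7

2/7


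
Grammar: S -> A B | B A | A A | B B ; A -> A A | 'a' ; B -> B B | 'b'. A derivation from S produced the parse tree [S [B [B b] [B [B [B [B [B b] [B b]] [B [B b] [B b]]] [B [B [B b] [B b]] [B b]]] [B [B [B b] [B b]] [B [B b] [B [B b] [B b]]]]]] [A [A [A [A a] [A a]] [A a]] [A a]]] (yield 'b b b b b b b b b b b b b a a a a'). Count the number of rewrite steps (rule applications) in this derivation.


Every bracketed nonterminal node [X ...] in the tree is produced by exactly one rule application.
Reading the tree off as a leftmost derivation:
  Step 1: S  =>  B A   (applied S -> B A)
  Step 2: B A  =>  B B A   (applied B -> B B)
  Step 3: B B A  =>  b B A   (applied B -> b)
  Step 4: b B A  =>  b B B A   (applied B -> B B)
  Step 5: b B B A  =>  b B B B A   (applied B -> B B)
  Step 6: b B B B A  =>  b B B B B A   (applied B -> B B)
  Step 7: b B B B B A  =>  b B B B B B A   (applied B -> B B)
  Step 8: b B B B B B A  =>  b b B B B B A   (applied B -> b)
  Step 9: b b B B B B A  =>  b b b B B B A   (applied B -> b)
  Step 10: b b b B B B A  =>  b b b B B B B A   (applied B -> B B)
  Step 11: b b b B B B B A  =>  b b b b B B B A   (applied B -> b)
  Step 12: b b b b B B B A  =>  b b b b b B B A   (applied B -> b)
  Step 13: b b b b b B B A  =>  b b b b b B B B A   (applied B -> B B)
  Step 14: b b b b b B B B A  =>  b b b b b B B B B A   (applied B -> B B)
  Step 15: b b b b b B B B B A  =>  b b b b b b B B B A   (applied B -> b)
  Step 16: b b b b b b B B B A  =>  b b b b b b b B B A   (applied B -> b)
  Step 17: b b b b b b b B B A  =>  b b b b b b b b B A   (applied B -> b)
  Step 18: b b b b b b b b B A  =>  b b b b b b b b B B A   (applied B -> B B)
  Step 19: b b b b b b b b B B A  =>  b b b b b b b b B B B A   (applied B -> B B)
  Step 20: b b b b b b b b B B B A  =>  b b b b b b b b b B B A   (applied B -> b)
  Step 21: b b b b b b b b b B B A  =>  b b b b b b b b b b B A   (applied B -> b)
  Step 22: b b b b b b b b b b B A  =>  b b b b b b b b b b B B A   (applied B -> B B)
  Step 23: b b b b b b b b b b B B A  =>  b b b b b b b b b b b B A   (applied B -> b)
  Step 24: b b b b b b b b b b b B A  =>  b b b b b b b b b b b B B A   (applied B -> B B)
  Step 25: b b b b b b b b b b b B B A  =>  b b b b b b b b b b b b B A   (applied B -> b)
  Step 26: b b b b b b b b b b b b B A  =>  b b b b b b b b b b b b b A   (applied B -> b)
  Step 27: b b b b b b b b b b b b b A  =>  b b b b b b b b b b b b b A A   (applied A -> A A)
  Step 28: b b b b b b b b b b b b b A A  =>  b b b b b b b b b b b b b A A A   (applied A -> A A)
  Step 29: b b b b b b b b b b b b b A A A  =>  b b b b b b b b b b b b b A A A A   (applied A -> A A)
  Step 30: b b b b b b b b b b b b b A A A A  =>  b b b b b b b b b b b b b a A A A   (applied A -> a)
  Step 31: b b b b b b b b b b b b b a A A A  =>  b b b b b b b b b b b b b a a A A   (applied A -> a)
  Step 32: b b b b b b b b b b b b b a a A A  =>  b b b b b b b b b b b b b a a a A   (applied A -> a)
  Step 33: b b b b b b b b b b b b b a a a A  =>  b b b b b b b b b b b b b a a a a   (applied A -> a)
Final yield: b b b b b b b b b b b b b a a a a
Total rewrite steps: 33

33
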